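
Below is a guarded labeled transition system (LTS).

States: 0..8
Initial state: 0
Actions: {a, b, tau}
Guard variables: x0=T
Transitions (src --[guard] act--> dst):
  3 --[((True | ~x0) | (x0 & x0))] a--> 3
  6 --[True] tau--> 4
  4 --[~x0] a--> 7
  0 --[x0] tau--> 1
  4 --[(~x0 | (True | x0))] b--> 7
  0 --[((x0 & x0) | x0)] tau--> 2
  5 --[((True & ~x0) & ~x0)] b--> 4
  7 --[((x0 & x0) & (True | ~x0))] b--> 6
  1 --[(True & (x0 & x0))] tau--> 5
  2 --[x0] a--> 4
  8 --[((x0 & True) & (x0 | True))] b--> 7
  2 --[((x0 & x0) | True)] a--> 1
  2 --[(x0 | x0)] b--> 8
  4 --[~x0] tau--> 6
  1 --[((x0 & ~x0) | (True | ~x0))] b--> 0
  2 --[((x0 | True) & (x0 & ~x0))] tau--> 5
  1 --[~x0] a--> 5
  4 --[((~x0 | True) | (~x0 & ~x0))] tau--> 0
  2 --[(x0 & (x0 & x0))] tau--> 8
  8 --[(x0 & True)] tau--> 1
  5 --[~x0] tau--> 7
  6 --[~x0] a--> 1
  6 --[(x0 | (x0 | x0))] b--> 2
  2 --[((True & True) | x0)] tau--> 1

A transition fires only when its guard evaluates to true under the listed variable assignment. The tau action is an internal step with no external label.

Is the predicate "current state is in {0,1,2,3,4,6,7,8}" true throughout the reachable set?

Inv-set: {0,1,2,3,4,6,7,8}
Reachable = {0,1,2,4,5,6,7,8}
  0: ✓
  1: ✓
  2: ✓
  4: ✓
  5: VIOLATES
  6: ✓
  7: ✓
  8: ✓
witness against invariant: tau·tau → 5

Answer: INVARIANT VIOLATED at state 5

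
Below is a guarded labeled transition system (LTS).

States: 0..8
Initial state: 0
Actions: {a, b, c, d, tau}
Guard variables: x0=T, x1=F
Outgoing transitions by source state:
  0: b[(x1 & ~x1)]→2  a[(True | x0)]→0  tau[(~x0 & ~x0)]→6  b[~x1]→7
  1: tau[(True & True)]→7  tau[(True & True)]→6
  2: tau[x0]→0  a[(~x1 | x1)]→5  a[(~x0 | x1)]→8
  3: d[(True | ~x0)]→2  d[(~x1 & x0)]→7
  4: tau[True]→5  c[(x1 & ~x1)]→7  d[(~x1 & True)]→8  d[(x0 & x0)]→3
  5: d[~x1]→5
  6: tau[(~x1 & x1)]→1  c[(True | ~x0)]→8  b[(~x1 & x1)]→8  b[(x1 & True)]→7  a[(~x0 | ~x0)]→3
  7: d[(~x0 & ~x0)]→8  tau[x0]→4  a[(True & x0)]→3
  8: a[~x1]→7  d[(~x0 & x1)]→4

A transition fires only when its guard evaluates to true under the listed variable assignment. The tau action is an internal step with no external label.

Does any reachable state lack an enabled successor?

R = {0,2,3,4,5,7,8}
  0: a→0  b→7  [2 out]
  2: a→5  tau→0  [2 out]
  3: d→2  d→7  [2 out]
  4: d→3  d→8  tau→5  [3 out]
  5: d→5  [1 out]
  7: a→3  tau→4  [2 out]
  8: a→7  [1 out]

Answer: DEADLOCK-FREE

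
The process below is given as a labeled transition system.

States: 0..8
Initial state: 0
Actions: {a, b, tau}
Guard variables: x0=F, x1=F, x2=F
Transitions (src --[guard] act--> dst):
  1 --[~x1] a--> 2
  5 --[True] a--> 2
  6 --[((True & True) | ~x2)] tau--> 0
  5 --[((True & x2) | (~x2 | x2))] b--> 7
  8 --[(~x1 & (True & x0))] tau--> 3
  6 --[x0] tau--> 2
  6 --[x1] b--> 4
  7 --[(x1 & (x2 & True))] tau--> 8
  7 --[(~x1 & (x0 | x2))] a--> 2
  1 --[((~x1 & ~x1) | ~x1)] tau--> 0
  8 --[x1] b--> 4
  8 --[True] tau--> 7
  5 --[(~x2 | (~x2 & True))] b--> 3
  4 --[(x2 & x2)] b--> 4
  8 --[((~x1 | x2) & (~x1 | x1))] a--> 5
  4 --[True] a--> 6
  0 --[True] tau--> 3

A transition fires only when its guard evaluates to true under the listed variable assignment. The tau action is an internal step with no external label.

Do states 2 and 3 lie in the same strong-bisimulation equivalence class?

Answer: BISIMILAR

Trace:
Bisimulation quotient by refinement:
  P[0] = {{0,1,2,3,4,5,6,7,8}}
  P[1] = {{0,6},{1,8},{2,3,7},{4},{5}}
  P[2] = {{0},{1},{2,3,7},{4},{5},{6},{8}}
7 equivalence class(es) (converged in 3)
2∈{2,3,7}, 3∈{2,3,7}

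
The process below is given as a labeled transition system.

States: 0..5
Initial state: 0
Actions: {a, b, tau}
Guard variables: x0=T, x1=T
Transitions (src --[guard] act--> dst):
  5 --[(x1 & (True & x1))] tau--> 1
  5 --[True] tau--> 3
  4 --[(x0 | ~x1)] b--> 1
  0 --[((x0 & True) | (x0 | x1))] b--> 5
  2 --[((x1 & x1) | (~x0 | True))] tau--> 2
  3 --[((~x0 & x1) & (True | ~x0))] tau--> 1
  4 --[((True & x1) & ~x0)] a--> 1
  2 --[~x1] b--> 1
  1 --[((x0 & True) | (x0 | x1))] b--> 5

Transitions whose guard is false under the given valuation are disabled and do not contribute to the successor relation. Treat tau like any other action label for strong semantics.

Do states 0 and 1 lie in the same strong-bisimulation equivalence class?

Answer: BISIMILAR

Trace:
Refine partition for ~:
  P[0] = {{0,1,2,3,4,5}}
  P[1] = {{0,1,4},{2,5},{3}}
  P[2] = {{0,1},{2},{3},{4},{5}}
Fixed point at round 3; 5 class(es).
[0]={0,1}  [1]={0,1}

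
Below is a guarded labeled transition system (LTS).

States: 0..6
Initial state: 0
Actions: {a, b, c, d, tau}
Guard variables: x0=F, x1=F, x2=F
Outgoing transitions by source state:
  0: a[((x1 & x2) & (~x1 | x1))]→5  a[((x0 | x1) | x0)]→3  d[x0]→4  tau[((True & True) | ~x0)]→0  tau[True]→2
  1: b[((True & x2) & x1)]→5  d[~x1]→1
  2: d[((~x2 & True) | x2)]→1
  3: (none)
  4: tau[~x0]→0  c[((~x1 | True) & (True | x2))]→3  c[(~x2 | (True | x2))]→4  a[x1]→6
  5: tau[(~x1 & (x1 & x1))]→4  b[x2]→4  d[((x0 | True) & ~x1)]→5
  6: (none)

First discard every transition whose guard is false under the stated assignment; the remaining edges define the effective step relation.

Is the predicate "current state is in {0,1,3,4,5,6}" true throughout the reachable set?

Allowed set {0,1,3,4,5,6}
R = {0,1,2}
  0: ✓
  1: ✓
  2: ✗ unsafe
witness against invariant: tau → 2

Answer: INVARIANT VIOLATED at state 2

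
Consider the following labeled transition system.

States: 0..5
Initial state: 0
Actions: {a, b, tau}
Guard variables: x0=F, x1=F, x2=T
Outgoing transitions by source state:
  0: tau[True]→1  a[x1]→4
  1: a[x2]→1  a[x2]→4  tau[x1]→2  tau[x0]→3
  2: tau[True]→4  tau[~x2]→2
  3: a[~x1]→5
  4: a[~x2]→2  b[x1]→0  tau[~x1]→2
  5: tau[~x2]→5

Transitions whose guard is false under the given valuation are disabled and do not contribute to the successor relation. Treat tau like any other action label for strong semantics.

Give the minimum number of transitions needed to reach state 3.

Answer: UNREACHABLE

Trace:
Layered search for 3:
  Layer 0: {0}
  Layer 1: {1}
  Layer 2: {4}
  Layer 3: {2}
3 never appears.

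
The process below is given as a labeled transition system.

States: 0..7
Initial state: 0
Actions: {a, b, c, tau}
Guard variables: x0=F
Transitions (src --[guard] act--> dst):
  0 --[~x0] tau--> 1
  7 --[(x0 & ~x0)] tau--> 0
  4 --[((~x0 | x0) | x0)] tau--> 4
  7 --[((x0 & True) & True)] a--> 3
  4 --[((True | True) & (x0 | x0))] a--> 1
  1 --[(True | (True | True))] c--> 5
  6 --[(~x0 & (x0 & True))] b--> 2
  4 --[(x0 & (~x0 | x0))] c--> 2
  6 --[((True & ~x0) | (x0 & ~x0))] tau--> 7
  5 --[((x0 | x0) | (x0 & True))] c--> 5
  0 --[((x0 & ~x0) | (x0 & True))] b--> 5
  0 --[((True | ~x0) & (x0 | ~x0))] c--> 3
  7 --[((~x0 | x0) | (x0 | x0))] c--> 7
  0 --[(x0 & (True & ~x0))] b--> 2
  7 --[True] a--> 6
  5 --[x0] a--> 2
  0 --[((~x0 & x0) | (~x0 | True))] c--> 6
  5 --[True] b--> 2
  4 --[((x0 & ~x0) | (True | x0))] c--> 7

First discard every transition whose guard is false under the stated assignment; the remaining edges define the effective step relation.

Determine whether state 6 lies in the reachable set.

Guard filter leaves 10 enabled edge(s).
Layer 0: {0}
Layer 1: {1,3,6}  total {0,1,3,6}
Layer 2: {5,7}  total {0,1,3,5,6,7}
Layer 3: {2}  total {0,1,2,3,5,6,7}
Reachable = {0,1,2,3,5,6,7}
Path to 6: c

Answer: REACHABLE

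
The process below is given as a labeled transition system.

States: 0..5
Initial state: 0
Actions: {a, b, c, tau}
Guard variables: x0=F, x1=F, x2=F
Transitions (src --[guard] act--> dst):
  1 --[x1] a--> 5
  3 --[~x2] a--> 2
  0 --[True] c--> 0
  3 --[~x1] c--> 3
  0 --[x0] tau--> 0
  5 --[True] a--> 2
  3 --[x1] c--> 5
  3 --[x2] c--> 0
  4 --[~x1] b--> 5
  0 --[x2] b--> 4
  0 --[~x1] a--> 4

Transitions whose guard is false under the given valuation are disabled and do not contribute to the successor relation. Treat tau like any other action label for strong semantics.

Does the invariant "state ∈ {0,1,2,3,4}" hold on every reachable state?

Answer: INVARIANT VIOLATED at state 5

Working:
Allowed set {0,1,2,3,4}
Reach set: {0,2,4,5}
  0: ✓
  2: ✓
  4: ✓
  5: outside
witness against invariant: a·b → 5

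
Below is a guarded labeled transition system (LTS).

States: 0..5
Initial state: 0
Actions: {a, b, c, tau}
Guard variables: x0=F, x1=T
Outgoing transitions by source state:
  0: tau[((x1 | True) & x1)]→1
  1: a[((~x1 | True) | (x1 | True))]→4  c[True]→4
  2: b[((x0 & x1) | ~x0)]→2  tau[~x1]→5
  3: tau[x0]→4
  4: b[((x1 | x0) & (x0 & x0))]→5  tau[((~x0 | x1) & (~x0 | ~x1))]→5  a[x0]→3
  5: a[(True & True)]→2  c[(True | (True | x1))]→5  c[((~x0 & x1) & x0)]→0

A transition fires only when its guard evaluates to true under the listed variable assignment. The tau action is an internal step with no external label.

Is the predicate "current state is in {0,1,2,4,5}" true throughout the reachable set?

Safe = {0,1,2,4,5}
R = {0,1,2,4,5}
  0: ✓
  1: ✓
  2: ✓
  4: ✓
  5: ✓

Answer: INVARIANT HOLDS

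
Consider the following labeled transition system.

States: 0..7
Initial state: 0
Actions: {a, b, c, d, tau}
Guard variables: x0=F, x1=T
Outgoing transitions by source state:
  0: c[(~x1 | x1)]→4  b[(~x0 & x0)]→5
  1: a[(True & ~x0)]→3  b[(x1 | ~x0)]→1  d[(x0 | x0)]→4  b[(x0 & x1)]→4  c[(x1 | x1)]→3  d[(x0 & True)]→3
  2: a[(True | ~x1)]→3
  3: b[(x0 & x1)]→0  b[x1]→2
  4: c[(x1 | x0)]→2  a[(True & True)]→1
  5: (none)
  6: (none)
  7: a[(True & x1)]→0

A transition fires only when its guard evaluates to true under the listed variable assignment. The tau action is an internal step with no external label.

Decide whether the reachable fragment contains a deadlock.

Reach set: {0,1,2,3,4}
  0: c→4  [1 out]
  1: a→3  b→1  c→3  [3 out]
  2: a→3  [1 out]
  3: b→2  [1 out]
  4: a→1  c→2  [2 out]

Answer: DEADLOCK-FREE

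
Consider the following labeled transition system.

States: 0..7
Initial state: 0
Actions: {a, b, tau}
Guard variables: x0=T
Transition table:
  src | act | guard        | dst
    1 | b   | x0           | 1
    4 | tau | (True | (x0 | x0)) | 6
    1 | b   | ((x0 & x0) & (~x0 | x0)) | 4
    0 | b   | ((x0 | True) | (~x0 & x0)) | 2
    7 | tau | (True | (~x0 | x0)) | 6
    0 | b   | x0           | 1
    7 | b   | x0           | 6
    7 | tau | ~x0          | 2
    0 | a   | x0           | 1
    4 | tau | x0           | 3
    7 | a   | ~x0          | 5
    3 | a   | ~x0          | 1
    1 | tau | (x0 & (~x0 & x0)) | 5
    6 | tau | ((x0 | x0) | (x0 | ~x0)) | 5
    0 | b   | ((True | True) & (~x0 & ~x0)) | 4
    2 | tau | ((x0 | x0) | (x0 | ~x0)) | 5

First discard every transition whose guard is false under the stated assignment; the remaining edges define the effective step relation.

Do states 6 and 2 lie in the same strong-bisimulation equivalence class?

Bisimulation quotient by refinement:
  π0 = {{0,1,2,3,4,5,6,7}}
  π1 = {{0},{1},{2,4,6},{3,5},{7}}
  π2 = {{0},{1},{2,6},{3,5},{4},{7}}
6 equivalence class(es) (converged in 3)
[6]={2,6}  [2]={2,6}

Answer: BISIMILAR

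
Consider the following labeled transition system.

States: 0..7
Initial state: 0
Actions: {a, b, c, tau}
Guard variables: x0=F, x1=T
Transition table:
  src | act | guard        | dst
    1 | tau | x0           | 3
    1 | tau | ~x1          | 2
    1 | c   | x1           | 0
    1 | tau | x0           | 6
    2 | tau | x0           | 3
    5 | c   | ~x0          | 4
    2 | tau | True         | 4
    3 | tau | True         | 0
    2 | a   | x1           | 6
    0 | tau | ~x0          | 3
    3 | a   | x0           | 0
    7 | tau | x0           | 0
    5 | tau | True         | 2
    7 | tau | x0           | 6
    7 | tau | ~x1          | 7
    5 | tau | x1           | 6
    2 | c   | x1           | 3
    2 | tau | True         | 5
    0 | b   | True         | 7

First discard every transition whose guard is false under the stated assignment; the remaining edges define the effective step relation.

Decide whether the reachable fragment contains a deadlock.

Answer: DEADLOCK at state 7

Analysis:
Reach set: {0,3,7}
  0: b→7  tau→3  [deg 2]
  3: tau→0  [deg 1]
  7: ∅  [STUCK]
Path to 7: b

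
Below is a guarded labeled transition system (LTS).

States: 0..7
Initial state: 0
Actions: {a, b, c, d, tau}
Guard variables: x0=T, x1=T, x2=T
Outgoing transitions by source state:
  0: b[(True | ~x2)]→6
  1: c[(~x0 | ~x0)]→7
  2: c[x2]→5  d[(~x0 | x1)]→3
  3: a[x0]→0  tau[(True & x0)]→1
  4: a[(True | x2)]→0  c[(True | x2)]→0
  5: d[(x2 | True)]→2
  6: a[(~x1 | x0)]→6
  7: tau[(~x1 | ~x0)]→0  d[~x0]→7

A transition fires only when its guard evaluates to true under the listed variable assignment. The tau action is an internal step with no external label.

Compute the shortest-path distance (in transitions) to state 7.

BFS to 7:
  L0 = {0}
  L1 = {6}
7 never appears.

Answer: UNREACHABLE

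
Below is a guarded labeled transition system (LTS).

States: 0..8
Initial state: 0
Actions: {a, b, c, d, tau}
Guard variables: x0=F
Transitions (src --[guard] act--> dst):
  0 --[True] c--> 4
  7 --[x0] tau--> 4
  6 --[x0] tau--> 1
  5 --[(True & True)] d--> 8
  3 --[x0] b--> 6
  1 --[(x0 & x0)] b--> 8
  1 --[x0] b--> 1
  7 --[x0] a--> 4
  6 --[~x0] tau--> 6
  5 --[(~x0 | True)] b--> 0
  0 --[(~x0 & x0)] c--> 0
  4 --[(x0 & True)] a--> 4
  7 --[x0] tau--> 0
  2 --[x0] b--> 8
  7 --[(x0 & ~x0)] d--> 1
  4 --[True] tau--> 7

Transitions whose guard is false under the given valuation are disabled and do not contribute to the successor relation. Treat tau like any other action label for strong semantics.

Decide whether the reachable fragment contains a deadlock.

Reach set: {0,4,7}
  0: c→4  [deg 1]
  4: tau→7  [deg 1]
  7: ∅  [STUCK]
trace reaching 7: c·tau

Answer: DEADLOCK at state 7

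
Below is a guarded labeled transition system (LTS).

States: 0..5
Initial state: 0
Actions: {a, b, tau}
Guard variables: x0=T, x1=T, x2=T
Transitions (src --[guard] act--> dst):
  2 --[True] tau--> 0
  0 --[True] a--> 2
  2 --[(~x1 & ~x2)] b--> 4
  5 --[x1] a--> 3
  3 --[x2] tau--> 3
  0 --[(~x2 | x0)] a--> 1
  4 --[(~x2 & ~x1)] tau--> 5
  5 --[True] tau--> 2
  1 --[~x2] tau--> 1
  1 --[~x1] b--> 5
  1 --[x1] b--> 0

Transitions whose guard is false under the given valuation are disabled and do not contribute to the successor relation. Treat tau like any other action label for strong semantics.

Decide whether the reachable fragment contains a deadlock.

Answer: DEADLOCK-FREE

Analysis:
R = {0,1,2}
  0: a→1  a→2  [2 out]
  1: b→0  [1 out]
  2: tau→0  [1 out]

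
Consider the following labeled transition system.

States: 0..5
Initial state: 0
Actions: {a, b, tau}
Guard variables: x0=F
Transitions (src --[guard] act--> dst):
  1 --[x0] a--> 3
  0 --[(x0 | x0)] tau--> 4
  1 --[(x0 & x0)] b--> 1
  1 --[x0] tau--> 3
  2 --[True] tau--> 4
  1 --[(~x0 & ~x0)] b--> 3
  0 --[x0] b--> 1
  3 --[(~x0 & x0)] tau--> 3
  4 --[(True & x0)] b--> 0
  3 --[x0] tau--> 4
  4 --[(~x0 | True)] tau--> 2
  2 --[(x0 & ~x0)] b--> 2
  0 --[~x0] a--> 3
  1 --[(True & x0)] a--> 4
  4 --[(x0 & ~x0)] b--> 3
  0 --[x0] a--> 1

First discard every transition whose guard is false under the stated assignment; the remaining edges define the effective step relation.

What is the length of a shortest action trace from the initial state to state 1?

Layered search for 1:
  L0 = {0}
  L1 = {3}
1 never appears.

Answer: UNREACHABLE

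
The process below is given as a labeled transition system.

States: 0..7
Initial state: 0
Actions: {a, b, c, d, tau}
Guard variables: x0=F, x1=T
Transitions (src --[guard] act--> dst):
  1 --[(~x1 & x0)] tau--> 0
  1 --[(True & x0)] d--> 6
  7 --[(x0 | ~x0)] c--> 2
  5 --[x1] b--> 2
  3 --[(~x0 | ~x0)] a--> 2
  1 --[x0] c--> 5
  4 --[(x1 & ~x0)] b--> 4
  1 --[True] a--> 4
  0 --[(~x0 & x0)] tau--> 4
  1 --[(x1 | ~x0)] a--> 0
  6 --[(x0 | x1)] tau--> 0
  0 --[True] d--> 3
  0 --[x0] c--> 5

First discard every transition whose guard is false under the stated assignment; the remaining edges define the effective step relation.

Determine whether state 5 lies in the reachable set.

8 transition(s) survive guard evaluation.
depth 0: {0}
depth 1: {3}  cumulative {0,3}
depth 2: {2}  cumulative {0,2,3}
Reachable = {0,2,3}

Answer: UNREACHABLE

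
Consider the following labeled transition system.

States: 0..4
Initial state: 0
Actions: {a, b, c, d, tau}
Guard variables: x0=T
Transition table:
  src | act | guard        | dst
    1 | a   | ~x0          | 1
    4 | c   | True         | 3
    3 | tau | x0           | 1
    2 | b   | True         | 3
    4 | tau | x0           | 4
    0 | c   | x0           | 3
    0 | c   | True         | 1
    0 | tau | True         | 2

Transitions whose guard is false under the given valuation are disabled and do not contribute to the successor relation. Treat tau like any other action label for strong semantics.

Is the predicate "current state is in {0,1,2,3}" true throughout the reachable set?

Answer: INVARIANT HOLDS

Analysis:
Allowed set {0,1,2,3}
Reachable = {0,1,2,3}
  0: ✓
  1: ✓
  2: ✓
  3: ✓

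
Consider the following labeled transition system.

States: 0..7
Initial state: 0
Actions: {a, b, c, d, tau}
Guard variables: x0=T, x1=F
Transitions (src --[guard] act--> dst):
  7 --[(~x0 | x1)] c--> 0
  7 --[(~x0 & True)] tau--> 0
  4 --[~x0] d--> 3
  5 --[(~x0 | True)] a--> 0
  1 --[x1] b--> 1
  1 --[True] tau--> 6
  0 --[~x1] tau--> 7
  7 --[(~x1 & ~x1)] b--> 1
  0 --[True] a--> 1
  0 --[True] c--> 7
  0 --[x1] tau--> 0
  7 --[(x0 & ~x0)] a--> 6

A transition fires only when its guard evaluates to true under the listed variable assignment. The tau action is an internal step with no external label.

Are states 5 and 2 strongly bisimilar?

Answer: NOT BISIMILAR

Working:
Compute ~ classes (split until stable):
  π0 = {{0,1,2,3,4,5,6,7}}
  π1 = {{0},{1},{2,3,4,6},{5},{7}}
stable after 2 split(s): 5 block(s)
5∈{5}, 2∈{2,3,4,6}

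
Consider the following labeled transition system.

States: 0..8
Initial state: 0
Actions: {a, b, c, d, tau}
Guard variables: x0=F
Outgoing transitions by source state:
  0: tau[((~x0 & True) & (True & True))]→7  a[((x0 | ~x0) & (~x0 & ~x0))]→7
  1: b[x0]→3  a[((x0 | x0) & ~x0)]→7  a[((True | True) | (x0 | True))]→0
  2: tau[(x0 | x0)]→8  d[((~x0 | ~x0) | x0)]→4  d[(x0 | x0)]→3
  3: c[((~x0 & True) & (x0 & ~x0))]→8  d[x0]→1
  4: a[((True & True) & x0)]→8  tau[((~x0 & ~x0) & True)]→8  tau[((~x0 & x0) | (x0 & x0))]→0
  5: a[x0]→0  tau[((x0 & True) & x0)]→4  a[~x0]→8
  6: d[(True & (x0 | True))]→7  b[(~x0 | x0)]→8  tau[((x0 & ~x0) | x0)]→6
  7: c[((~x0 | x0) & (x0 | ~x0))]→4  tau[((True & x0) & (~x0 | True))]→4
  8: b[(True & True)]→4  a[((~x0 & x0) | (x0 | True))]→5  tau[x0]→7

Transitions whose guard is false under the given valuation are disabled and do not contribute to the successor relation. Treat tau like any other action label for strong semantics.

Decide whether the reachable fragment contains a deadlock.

Answer: DEADLOCK-FREE

Working:
R = {0,4,5,7,8}
  0: a→7  tau→7  [2 exit(s)]
  4: tau→8  [1 exit(s)]
  5: a→8  [1 exit(s)]
  7: c→4  [1 exit(s)]
  8: a→5  b→4  [2 exit(s)]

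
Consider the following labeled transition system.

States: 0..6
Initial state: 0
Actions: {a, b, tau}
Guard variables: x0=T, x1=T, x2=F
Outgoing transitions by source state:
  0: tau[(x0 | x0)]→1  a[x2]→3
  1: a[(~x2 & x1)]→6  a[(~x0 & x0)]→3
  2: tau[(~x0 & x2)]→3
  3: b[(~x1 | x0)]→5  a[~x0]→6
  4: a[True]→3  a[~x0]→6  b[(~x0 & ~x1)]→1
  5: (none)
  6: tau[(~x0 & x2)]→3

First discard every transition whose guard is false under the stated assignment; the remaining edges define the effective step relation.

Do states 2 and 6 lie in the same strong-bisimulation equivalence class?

Answer: BISIMILAR

Trace:
Compute ~ classes (split until stable):
  P[0] = {{0,1,2,3,4,5,6}}
  P[1] = {{0},{1,4},{2,5,6},{3}}
  P[2] = {{0},{1},{2,5,6},{3},{4}}
stable after 3 split(s): 5 block(s)
2∈{2,5,6}, 6∈{2,5,6}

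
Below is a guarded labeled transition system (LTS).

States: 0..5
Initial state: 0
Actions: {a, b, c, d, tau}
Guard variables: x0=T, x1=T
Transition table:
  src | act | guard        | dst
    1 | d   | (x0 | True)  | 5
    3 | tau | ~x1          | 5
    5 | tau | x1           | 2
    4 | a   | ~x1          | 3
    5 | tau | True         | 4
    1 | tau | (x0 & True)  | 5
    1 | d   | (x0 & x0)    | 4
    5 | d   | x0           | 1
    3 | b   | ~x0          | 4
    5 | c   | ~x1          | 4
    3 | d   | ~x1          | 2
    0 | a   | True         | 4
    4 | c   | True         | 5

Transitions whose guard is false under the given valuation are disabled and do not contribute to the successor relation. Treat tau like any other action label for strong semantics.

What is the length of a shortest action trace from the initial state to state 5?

Layered search for 5:
  Layer 0: {0}
  Layer 1: {4}
  Layer 2: {5}
5 enters at depth 2; path a·c

Answer: 2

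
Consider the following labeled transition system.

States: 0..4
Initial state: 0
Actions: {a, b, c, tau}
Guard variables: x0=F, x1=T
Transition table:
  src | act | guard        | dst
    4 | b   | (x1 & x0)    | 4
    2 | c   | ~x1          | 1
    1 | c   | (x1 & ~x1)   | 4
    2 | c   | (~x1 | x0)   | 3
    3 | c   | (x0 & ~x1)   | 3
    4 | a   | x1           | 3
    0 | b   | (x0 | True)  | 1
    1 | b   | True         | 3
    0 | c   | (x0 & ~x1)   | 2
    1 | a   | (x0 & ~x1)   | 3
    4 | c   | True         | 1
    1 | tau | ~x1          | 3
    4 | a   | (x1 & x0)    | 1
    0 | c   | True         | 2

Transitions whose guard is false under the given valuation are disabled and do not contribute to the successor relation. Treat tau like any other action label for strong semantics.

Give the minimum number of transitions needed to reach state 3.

Answer: 2

Trace:
Breadth-first toward 3:
  L0 = {0}
  L1 = {1,2}
  L2 = {3}
3 enters at depth 2; path b·b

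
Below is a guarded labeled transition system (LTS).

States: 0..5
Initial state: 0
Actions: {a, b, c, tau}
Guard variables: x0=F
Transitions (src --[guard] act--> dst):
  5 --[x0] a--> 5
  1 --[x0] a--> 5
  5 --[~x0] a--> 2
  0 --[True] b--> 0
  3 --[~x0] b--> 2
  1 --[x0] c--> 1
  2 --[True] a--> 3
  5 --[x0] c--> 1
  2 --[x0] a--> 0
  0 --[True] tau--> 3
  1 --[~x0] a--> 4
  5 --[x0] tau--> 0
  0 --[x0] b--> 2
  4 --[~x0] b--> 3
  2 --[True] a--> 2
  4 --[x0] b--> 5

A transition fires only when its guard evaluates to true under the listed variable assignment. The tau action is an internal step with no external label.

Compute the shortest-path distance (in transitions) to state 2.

Layered search for 2:
  depth 0: {0}
  depth 1: {3}
  depth 2: {2}
depth(2)=2, e.g. tau·b

Answer: 2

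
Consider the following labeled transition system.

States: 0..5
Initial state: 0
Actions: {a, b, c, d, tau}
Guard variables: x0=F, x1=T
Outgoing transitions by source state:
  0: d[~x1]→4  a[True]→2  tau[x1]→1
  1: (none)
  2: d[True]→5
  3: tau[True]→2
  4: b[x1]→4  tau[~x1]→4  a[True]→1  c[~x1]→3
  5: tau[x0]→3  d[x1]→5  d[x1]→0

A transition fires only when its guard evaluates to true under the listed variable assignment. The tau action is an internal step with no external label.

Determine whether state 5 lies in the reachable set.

After dropping false guards: 8 live edges.
Layer 0: {0}
Layer 1: {1,2}  total {0,1,2}
Layer 2: {5}  total {0,1,2,5}
Reachable = {0,1,2,5}
Path to 5: a·d

Answer: REACHABLE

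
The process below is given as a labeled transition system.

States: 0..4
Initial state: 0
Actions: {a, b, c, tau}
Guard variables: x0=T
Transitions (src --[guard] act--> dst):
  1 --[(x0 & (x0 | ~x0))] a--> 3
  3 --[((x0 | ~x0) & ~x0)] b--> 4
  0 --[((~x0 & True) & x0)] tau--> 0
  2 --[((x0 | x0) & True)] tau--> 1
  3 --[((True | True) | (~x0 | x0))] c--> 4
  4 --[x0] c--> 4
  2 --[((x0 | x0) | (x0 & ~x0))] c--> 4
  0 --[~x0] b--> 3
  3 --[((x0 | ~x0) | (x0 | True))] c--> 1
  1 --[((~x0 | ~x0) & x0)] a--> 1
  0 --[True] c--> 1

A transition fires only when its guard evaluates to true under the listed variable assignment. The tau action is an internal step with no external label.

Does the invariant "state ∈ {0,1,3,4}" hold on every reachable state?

Answer: INVARIANT HOLDS

Working:
Safe = {0,1,3,4}
Reachable = {0,1,3,4}
  0: ok
  1: ok
  3: ok
  4: ok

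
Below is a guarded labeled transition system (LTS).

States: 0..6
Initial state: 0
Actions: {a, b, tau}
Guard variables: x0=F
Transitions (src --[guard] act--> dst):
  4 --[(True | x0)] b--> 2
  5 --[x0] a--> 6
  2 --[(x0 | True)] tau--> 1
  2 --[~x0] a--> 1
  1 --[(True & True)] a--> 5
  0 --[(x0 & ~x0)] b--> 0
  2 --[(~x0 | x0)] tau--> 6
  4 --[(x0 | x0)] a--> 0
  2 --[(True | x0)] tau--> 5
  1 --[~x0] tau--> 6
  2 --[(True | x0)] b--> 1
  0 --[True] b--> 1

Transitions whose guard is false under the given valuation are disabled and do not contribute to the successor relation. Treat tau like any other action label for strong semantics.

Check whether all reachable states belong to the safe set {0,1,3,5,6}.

Safe = {0,1,3,5,6}
Reachable = {0,1,5,6}
  0: ✓
  1: ✓
  5: ✓
  6: ✓

Answer: INVARIANT HOLDS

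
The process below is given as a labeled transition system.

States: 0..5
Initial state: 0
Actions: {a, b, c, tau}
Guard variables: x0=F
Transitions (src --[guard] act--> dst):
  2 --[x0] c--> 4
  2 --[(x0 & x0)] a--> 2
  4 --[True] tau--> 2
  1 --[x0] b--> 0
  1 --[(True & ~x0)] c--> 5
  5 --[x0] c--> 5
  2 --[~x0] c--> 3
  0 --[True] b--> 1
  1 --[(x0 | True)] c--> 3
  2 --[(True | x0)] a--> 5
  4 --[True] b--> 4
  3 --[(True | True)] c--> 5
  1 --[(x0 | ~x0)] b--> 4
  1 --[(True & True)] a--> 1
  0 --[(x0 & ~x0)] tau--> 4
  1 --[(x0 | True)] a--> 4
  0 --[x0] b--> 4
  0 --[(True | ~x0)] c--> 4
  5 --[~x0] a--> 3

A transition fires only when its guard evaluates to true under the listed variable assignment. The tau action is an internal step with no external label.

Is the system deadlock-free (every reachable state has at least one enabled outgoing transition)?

Reach set: {0,1,2,3,4,5}
  0: b→1  c→4  [deg 2]
  1: a→1  a→4  b→4  c→3  c→5  [deg 5]
  2: a→5  c→3  [deg 2]
  3: c→5  [deg 1]
  4: b→4  tau→2  [deg 2]
  5: a→3  [deg 1]

Answer: DEADLOCK-FREE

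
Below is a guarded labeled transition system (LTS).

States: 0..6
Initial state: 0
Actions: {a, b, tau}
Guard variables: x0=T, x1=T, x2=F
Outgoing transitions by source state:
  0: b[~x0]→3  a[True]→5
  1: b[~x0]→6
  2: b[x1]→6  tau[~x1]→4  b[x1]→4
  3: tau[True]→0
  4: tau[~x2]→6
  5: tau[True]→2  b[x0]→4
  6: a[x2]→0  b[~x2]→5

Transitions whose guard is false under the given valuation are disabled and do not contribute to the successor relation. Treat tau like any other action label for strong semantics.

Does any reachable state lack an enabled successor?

Answer: DEADLOCK-FREE

Analysis:
Reachable = {0,2,4,5,6}
  0: a→5  [1 exit(s)]
  2: b→4  b→6  [2 exit(s)]
  4: tau→6  [1 exit(s)]
  5: b→4  tau→2  [2 exit(s)]
  6: b→5  [1 exit(s)]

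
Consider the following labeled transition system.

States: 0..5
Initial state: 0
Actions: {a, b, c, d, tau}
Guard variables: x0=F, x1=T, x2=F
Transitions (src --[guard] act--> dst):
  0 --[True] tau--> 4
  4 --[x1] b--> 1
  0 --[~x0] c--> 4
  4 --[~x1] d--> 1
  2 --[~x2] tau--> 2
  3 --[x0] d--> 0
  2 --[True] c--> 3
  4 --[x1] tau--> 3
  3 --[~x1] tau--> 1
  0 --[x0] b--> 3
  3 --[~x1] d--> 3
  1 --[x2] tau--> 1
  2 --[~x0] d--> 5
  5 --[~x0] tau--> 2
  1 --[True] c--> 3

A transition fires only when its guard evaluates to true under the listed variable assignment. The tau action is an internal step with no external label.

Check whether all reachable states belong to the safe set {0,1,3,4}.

Inv-set: {0,1,3,4}
R = {0,1,3,4}
  0: safe
  1: safe
  3: safe
  4: safe

Answer: INVARIANT HOLDS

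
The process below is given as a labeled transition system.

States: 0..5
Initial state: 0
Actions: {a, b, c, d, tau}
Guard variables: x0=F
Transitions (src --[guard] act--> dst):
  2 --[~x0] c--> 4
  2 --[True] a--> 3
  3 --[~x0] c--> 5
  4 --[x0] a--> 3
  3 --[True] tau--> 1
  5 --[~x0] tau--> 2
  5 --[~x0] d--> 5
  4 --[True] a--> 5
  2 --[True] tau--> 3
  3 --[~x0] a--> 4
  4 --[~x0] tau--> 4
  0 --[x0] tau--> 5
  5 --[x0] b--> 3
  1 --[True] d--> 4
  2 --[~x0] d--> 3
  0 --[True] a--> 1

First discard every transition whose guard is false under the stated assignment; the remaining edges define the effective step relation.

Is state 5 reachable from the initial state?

Answer: REACHABLE

Trace:
After dropping false guards: 13 live edges.
depth 0: {0}
depth 1: {1}  now seen {0,1}
depth 2: {4}  now seen {0,1,4}
depth 3: {5}  now seen {0,1,4,5}
depth 4: {2}  now seen {0,1,2,4,5}
depth 5: {3}  now seen {0,1,2,3,4,5}
R = {0,1,2,3,4,5}
trace reaching 5: a·d·a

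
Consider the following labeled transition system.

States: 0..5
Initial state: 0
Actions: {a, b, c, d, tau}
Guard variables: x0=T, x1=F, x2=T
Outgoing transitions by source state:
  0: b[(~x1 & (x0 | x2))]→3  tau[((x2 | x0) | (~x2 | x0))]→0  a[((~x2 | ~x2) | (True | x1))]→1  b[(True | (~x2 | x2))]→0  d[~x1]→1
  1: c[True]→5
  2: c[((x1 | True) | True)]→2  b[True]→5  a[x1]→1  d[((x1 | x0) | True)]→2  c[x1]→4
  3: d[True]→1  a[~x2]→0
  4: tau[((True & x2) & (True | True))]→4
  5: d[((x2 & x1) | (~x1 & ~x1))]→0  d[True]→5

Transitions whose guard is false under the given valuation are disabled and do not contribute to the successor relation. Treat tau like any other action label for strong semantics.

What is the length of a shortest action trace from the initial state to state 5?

Answer: 2

Trace:
Breadth-first toward 5:
  depth 0: {0}
  depth 1: {1,3}
  depth 2: {5}
first hit 5 at d=2 via a·c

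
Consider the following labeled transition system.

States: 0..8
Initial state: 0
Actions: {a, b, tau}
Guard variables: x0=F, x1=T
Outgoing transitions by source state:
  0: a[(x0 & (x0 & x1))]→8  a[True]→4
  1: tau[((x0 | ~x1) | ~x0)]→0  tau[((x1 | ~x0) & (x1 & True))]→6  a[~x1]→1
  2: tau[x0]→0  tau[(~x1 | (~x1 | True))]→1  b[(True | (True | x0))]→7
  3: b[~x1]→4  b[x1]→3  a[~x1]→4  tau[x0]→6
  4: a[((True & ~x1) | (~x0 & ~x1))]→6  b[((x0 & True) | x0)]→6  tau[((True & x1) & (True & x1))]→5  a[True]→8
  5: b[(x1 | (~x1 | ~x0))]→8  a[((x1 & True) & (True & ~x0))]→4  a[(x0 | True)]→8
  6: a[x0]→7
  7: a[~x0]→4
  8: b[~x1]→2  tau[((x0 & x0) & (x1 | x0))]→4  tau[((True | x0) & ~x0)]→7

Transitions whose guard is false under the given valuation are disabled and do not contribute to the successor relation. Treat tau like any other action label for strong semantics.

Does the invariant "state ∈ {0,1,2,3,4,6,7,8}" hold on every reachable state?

Answer: INVARIANT VIOLATED at state 5

Analysis:
Allowed set {0,1,2,3,4,6,7,8}
Reachable = {0,4,5,7,8}
  0: ✓
  4: ✓
  5: VIOLATES
  7: ✓
  8: ✓
witness against invariant: a·tau → 5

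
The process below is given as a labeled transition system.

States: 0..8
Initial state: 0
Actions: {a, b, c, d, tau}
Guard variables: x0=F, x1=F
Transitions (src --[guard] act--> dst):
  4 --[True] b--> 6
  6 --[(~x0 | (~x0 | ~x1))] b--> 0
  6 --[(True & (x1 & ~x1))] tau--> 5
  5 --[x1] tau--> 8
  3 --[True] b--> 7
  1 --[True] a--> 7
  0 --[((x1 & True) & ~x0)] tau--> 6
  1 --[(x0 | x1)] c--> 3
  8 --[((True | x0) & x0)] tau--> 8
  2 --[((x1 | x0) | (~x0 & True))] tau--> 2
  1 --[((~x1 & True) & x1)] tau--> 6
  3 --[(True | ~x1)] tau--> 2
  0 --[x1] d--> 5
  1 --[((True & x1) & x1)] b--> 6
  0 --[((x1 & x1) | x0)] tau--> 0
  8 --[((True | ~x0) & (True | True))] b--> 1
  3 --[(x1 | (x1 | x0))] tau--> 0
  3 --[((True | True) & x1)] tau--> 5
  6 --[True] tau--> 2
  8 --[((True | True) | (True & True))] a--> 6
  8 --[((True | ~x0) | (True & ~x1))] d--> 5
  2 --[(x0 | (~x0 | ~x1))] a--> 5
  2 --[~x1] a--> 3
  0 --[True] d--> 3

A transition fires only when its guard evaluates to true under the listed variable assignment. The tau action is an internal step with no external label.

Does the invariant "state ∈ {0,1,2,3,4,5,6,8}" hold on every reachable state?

Inv-set: {0,1,2,3,4,5,6,8}
R = {0,2,3,5,7}
  0: safe
  2: safe
  3: safe
  5: safe
  7: ✗ unsafe
reach 7 via d·b — violates

Answer: INVARIANT VIOLATED at state 7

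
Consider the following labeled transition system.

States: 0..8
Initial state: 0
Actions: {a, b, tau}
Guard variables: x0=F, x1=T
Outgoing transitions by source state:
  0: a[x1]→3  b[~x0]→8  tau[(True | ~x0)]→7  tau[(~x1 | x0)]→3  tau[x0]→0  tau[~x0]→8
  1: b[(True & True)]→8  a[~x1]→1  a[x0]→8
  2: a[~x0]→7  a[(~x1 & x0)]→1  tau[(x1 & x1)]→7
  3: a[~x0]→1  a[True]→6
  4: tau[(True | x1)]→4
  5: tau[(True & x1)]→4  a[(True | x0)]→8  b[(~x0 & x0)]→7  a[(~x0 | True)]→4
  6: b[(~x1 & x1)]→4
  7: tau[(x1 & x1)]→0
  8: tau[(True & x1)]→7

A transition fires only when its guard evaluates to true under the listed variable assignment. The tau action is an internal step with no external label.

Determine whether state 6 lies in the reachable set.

Answer: REACHABLE

Trace:
After dropping false guards: 15 live edges.
L0 = {0}
L1 = {3,7,8}  now seen {0,3,7,8}
L2 = {1,6}  now seen {0,1,3,6,7,8}
Reach set: {0,1,3,6,7,8}
trace reaching 6: a·a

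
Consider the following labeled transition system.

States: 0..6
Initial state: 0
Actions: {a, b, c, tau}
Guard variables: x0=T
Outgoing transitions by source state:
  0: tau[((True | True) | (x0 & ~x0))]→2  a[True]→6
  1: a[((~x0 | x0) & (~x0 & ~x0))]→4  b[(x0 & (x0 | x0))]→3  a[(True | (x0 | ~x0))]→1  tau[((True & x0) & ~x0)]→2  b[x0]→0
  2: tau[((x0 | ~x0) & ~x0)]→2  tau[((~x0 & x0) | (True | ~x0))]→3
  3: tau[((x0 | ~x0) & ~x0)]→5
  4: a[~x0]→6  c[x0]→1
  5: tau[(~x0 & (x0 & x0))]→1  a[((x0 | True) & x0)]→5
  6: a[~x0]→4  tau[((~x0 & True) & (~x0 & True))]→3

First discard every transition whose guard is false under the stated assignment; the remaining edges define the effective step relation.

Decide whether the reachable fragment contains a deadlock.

Answer: DEADLOCK at state 3

Analysis:
Reach set: {0,2,3,6}
  0: a→6  tau→2  [2 exit(s)]
  2: tau→3  [1 exit(s)]
  3: ∅  [no exit]
  6: ∅  [no exit]
witness 3: tau·tau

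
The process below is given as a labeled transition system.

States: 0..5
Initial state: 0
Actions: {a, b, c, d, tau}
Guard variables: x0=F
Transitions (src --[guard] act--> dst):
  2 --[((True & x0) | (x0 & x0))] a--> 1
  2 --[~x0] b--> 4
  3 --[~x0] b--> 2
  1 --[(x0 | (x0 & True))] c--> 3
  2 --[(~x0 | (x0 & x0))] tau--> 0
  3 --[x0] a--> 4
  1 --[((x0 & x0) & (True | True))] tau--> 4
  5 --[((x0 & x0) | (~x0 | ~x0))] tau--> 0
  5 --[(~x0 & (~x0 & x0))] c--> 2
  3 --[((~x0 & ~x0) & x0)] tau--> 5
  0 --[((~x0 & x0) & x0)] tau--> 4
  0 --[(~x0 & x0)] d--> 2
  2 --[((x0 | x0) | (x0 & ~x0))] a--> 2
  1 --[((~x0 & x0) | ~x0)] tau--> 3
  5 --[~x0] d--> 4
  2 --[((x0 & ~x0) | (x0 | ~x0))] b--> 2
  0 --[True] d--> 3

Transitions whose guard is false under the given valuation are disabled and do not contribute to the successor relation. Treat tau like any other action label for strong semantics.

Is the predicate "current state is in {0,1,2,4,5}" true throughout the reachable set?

Safe = {0,1,2,4,5}
Reachable = {0,2,3,4}
  0: safe
  2: safe
  3: outside
  4: safe
reach 3 via d — violates

Answer: INVARIANT VIOLATED at state 3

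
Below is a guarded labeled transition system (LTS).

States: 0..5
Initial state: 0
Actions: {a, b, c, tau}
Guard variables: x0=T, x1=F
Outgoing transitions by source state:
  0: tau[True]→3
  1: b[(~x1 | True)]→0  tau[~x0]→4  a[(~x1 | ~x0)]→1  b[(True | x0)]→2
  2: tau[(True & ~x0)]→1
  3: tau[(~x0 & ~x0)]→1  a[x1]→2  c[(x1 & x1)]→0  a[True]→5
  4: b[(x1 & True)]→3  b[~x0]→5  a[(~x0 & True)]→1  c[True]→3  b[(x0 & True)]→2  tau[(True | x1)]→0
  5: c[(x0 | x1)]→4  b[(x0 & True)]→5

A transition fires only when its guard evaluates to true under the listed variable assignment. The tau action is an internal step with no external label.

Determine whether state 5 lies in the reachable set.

10 transition(s) survive guard evaluation.
Layer 0: {0}
Layer 1: {3}  total {0,3}
Layer 2: {5}  total {0,3,5}
Layer 3: {4}  total {0,3,4,5}
Layer 4: {2}  total {0,2,3,4,5}
Reach set: {0,2,3,4,5}
trace reaching 5: tau·a

Answer: REACHABLE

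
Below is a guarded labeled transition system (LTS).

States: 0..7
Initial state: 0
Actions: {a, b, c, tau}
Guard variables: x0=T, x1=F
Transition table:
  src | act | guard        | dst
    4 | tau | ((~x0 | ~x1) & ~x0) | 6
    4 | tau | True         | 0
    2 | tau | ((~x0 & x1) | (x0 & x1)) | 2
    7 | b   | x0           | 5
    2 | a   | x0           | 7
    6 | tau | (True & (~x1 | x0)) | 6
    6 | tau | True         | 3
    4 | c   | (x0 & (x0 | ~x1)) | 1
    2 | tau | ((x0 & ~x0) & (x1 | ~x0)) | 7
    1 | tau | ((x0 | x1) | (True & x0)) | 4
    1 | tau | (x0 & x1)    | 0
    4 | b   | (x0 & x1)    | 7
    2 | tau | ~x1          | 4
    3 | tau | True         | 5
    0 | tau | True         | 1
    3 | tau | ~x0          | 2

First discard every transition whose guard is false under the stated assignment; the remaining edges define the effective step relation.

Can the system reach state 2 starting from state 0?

Guard filter leaves 10 enabled edge(s).
Layer 0: {0}
Layer 1: {1}  total {0,1}
Layer 2: {4}  total {0,1,4}
Reach set: {0,1,4}

Answer: UNREACHABLE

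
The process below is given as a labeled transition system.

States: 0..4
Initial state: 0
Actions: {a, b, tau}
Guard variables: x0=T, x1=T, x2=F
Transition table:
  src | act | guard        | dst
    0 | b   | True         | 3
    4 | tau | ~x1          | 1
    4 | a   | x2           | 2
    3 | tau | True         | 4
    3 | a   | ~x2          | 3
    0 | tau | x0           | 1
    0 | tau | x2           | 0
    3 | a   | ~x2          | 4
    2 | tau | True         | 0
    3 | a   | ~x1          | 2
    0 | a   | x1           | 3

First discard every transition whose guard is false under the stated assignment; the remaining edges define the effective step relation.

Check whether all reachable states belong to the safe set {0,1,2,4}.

Safe = {0,1,2,4}
Reach set: {0,1,3,4}
  0: ✓
  1: ✓
  3: VIOLATES
  4: ✓
witness against invariant: b → 3

Answer: INVARIANT VIOLATED at state 3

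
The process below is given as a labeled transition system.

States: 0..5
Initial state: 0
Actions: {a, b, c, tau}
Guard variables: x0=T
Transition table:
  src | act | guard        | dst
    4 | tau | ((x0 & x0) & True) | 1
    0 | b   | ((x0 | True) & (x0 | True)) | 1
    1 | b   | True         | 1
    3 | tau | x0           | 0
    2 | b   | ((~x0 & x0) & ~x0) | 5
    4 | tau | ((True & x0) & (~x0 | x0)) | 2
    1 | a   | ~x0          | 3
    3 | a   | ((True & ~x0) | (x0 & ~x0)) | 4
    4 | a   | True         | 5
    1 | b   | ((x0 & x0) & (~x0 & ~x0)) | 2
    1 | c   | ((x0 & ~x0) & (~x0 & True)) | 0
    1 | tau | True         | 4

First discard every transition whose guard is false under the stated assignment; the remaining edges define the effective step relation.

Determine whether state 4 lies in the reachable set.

After dropping false guards: 7 live edges.
Layer 0: {0}
Layer 1: {1}  now seen {0,1}
Layer 2: {4}  now seen {0,1,4}
Layer 3: {2,5}  now seen {0,1,2,4,5}
Reachable = {0,1,2,4,5}
trace reaching 4: b·tau

Answer: REACHABLE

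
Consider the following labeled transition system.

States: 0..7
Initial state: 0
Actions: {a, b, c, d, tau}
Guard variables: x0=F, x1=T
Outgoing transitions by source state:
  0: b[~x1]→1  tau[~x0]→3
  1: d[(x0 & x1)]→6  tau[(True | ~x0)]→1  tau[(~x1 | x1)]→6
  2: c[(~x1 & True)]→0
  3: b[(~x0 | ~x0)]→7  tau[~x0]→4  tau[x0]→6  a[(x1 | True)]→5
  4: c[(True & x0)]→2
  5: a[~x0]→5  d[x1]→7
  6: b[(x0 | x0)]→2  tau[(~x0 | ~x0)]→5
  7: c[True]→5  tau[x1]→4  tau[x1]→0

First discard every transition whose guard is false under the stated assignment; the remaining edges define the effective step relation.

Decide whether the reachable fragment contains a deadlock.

Answer: DEADLOCK at state 4

Working:
Reachable = {0,3,4,5,7}
  0: tau→3  [1 exit(s)]
  3: a→5  b→7  tau→4  [3 exit(s)]
  4: ∅  [deadlock]
  5: a→5  d→7  [2 exit(s)]
  7: c→5  tau→0  tau→4  [3 exit(s)]
witness 4: tau·tau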